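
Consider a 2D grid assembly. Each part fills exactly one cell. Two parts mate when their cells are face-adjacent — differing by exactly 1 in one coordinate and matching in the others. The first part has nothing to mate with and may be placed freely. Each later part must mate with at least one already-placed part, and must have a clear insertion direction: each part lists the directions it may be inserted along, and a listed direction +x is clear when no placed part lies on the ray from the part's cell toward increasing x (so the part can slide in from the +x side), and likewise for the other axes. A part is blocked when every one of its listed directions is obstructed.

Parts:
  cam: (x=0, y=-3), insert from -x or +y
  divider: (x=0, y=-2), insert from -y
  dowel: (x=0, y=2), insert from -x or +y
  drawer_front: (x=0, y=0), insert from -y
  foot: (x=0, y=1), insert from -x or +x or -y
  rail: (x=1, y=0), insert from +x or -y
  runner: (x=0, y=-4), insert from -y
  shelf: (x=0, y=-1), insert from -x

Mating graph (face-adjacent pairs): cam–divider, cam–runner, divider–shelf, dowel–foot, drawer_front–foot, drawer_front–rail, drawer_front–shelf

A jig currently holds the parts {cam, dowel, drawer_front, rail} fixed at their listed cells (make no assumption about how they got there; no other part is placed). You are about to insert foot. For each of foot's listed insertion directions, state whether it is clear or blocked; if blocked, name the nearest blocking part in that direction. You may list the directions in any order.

-x: ray from foot(0, 1) has no placed part ⇒ clear
+x: ray from foot(0, 1) has no placed part ⇒ clear
-y: nearest on ray is drawer_front@(0, 0) ⇒ blocked

+x: clear; -x: clear; -y: blocked by drawer_front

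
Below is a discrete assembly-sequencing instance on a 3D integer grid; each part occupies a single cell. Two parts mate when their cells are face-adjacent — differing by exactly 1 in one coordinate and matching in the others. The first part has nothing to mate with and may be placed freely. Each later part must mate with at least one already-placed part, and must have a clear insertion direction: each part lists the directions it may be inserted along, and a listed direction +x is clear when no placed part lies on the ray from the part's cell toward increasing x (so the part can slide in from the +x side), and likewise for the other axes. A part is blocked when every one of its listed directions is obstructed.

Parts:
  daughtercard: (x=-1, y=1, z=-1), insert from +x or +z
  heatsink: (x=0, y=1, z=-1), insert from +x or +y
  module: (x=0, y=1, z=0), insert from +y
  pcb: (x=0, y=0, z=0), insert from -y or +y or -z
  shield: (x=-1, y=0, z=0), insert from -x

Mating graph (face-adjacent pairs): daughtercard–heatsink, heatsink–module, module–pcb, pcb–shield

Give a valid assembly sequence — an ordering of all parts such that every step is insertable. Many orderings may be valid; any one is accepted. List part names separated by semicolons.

1. shield@(-1, 0, 0) [-x clear] — {shield}
2. pcb@(0, 0, 0) [-y clear] — {pcb, shield}
3. module@(0, 1, 0) [+y clear] — {module, pcb, shield}
4. heatsink@(0, 1, -1) [+x clear] — {heatsink, module, pcb, shield}
5. daughtercard@(-1, 1, -1) [+z clear] — {daughtercard, heatsink, module, pcb, shield}

shield; pcb; module; heatsink; daughtercard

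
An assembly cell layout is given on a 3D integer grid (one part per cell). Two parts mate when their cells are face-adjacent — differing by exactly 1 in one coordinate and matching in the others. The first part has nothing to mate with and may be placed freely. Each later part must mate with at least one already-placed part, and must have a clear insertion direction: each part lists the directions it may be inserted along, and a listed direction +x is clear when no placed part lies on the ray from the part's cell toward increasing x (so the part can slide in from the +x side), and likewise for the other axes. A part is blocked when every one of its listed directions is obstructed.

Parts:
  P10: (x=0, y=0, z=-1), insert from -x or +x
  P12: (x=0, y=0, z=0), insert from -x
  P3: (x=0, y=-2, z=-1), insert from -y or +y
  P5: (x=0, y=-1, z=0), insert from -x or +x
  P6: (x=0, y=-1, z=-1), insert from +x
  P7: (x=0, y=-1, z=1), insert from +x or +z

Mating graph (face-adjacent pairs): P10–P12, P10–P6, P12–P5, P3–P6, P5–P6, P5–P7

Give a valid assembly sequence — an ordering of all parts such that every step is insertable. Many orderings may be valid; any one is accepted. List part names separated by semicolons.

P5; P6; P10; P7; P3; P12

1. P5@(0, -1, 0) [-x clear] — {P5}
2. P6@(0, -1, -1) [+x clear] — {P5, P6}
3. P10@(0, 0, -1) [-x clear] — {P10, P5, P6}
4. P7@(0, -1, 1) [+x clear] — {P10, P5, P6, P7}
5. P3@(0, -2, -1) [-y clear] — {P10, P3, P5, P6, P7}
6. P12@(0, 0, 0) [-x clear] — {P10, P12, P3, P5, P6, P7}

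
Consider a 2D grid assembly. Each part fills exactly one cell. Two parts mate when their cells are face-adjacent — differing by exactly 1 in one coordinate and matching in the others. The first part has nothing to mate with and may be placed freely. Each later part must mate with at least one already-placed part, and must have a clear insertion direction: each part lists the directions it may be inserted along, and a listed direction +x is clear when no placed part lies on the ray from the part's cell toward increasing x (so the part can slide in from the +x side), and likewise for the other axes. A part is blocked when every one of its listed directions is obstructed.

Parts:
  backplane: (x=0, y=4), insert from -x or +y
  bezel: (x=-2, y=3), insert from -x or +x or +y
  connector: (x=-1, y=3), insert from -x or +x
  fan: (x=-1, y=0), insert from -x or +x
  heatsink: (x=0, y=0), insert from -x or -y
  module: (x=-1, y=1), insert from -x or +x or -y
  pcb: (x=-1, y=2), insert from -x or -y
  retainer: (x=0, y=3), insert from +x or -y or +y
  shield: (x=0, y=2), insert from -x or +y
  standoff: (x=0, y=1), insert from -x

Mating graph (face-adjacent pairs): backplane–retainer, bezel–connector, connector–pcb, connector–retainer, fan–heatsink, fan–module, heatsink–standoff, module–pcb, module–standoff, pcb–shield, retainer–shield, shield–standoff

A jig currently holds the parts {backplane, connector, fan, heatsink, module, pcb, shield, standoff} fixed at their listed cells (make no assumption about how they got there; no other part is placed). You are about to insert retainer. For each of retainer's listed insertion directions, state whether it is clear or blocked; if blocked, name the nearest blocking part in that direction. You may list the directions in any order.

+x: ray from retainer(0, 3) has no placed part ⇒ clear
-y: nearest on ray is shield@(0, 2) ⇒ blocked
+y: nearest on ray is backplane@(0, 4) ⇒ blocked

+x: clear; +y: blocked by backplane; -y: blocked by shield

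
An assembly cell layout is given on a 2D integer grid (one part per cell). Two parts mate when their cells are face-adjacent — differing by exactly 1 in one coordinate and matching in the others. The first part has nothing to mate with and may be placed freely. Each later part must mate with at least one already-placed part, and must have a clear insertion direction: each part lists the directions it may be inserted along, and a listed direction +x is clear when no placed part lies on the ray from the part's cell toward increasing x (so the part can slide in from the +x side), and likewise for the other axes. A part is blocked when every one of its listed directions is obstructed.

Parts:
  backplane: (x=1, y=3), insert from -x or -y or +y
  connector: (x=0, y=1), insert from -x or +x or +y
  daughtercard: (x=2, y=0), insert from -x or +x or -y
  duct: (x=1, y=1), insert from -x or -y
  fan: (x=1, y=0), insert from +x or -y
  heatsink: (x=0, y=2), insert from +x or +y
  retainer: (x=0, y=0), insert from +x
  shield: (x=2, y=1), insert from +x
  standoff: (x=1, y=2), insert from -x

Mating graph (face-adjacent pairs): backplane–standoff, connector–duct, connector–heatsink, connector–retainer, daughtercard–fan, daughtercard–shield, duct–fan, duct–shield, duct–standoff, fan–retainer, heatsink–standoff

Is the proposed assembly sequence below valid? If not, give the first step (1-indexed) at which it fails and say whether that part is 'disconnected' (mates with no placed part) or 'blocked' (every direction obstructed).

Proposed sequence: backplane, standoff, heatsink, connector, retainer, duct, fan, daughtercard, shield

Valid

1. backplane@(1, 3) [-x clear] — {backplane}
2. standoff@(1, 2) [-x clear] — {backplane, standoff}
3. heatsink@(0, 2) [+y clear] — {backplane, heatsink, standoff}
4. connector@(0, 1) [-x clear] — {backplane, connector, heatsink, standoff}
5. retainer@(0, 0) [+x clear] — {backplane, connector, heatsink, retainer, standoff}
6. duct@(1, 1) [-y clear] — {backplane, connector, duct, heatsink, retainer, standoff}
7. fan@(1, 0) [+x clear] — {backplane, connector, duct, fan, heatsink, retainer, standoff}
8. daughtercard@(2, 0) [+x clear] — {backplane, connector, daughtercard, duct, fan, heatsink, retainer, standoff}
9. shield@(2, 1) [+x clear] — {backplane, connector, daughtercard, duct, fan, heatsink, retainer, shield, standoff}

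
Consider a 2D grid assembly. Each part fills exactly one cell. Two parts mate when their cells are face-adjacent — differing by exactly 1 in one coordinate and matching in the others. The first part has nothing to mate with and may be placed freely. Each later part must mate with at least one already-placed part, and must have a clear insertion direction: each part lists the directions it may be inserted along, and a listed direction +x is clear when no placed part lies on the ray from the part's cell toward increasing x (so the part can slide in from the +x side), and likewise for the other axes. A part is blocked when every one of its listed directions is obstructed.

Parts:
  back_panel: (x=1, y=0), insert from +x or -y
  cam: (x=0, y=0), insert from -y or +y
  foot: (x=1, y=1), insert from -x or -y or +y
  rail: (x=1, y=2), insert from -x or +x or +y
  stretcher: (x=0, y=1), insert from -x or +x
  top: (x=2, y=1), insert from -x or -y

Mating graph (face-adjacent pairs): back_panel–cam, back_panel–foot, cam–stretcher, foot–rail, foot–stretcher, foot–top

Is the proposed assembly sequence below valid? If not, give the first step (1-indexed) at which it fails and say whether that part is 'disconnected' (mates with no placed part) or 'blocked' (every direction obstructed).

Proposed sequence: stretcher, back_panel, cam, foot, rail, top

1. stretcher@(0, 1) [-x clear] — {stretcher}
2. back_panel@(1, 0) — no placed neighbour ⇒ disconnected

Invalid at step 2 (disconnected)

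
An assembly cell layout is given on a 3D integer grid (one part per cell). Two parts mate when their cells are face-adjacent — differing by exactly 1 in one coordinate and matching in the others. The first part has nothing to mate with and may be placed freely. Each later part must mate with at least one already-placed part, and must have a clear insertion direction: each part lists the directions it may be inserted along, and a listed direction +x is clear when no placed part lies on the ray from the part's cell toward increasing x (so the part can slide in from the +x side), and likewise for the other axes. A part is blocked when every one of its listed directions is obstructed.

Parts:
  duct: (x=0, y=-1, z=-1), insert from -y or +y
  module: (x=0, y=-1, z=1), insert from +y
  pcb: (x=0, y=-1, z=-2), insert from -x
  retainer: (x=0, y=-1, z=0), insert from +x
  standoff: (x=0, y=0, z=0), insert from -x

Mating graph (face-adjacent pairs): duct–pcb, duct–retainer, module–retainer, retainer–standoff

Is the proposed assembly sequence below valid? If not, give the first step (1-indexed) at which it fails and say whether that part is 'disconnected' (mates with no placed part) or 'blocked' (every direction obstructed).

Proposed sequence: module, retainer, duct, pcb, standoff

Valid

1. module@(0, -1, 1) [+y clear] — {module}
2. retainer@(0, -1, 0) [+x clear] — {module, retainer}
3. duct@(0, -1, -1) [-y clear] — {duct, module, retainer}
4. pcb@(0, -1, -2) [-x clear] — {duct, module, pcb, retainer}
5. standoff@(0, 0, 0) [-x clear] — {duct, module, pcb, retainer, standoff}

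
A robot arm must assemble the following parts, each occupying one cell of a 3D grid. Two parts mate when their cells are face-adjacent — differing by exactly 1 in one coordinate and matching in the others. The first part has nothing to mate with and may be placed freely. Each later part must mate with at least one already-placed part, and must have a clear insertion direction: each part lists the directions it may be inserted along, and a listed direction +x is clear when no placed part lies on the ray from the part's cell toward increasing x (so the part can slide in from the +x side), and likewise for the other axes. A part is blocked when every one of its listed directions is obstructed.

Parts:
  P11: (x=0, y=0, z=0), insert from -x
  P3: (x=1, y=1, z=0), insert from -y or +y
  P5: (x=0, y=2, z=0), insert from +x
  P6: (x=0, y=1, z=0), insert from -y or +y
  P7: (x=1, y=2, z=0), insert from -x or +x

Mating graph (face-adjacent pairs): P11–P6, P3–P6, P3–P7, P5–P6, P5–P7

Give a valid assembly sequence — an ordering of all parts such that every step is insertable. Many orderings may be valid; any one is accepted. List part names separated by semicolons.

1. P5@(0, 2, 0) [+x clear] — {P5}
2. P7@(1, 2, 0) [+x clear] — {P5, P7}
3. P3@(1, 1, 0) [-y clear] — {P3, P5, P7}
4. P6@(0, 1, 0) [-y clear] — {P3, P5, P6, P7}
5. P11@(0, 0, 0) [-x clear] — {P11, P3, P5, P6, P7}

P5; P7; P3; P6; P11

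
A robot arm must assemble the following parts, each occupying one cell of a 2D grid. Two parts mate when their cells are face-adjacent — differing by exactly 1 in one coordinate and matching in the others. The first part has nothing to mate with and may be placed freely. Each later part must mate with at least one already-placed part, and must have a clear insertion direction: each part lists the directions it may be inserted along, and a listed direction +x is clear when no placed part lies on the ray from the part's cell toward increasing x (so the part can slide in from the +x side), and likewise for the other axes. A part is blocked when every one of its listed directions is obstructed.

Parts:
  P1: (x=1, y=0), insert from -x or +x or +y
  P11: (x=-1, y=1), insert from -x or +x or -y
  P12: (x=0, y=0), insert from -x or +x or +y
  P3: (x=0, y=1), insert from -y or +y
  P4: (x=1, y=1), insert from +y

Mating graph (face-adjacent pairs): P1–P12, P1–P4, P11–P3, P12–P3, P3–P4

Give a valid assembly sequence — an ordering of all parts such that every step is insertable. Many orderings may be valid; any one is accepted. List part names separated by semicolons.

P11; P3; P12; P1; P4

1. P11@(-1, 1) [-x clear] — {P11}
2. P3@(0, 1) [-y clear] — {P11, P3}
3. P12@(0, 0) [-x clear] — {P11, P12, P3}
4. P1@(1, 0) [+x clear] — {P1, P11, P12, P3}
5. P4@(1, 1) [+y clear] — {P1, P11, P12, P3, P4}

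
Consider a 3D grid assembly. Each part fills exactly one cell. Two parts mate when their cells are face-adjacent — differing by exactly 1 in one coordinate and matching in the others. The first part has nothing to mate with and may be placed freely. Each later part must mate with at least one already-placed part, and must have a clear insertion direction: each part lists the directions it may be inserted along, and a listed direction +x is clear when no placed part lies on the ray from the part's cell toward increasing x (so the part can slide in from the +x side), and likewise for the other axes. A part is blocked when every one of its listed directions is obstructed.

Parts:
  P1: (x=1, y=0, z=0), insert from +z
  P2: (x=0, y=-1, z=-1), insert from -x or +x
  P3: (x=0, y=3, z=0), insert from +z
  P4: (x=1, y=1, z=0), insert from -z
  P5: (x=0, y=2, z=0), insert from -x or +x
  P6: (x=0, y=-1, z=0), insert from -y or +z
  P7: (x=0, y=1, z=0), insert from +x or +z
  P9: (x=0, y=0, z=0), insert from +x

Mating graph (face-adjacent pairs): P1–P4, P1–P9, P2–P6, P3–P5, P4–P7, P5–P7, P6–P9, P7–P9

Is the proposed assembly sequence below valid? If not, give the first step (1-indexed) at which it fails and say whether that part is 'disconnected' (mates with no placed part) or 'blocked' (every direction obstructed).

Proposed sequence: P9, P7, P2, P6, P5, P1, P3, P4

Invalid at step 3 (disconnected)

1. P9@(0, 0, 0) [+x clear] — {P9}
2. P7@(0, 1, 0) [+x clear] — {P7, P9}
3. P2@(0, -1, -1) — no placed neighbour ⇒ disconnected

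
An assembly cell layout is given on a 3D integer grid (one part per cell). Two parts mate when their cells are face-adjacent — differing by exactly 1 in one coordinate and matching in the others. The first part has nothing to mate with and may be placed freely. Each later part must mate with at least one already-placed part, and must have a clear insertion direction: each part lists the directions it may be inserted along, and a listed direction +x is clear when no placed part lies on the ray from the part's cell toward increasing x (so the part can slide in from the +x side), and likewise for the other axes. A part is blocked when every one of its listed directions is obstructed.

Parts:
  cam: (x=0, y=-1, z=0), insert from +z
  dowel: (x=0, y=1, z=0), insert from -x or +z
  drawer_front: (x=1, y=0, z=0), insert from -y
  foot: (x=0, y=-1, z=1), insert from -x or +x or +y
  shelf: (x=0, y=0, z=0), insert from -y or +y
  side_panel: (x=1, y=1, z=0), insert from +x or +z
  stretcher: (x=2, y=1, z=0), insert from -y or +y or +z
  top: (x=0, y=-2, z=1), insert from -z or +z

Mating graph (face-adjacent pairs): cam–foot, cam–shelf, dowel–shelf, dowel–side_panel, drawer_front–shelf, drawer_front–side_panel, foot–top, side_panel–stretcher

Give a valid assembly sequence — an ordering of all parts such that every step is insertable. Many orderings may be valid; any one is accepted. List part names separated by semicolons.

1. drawer_front@(1, 0, 0) [-y clear] — {drawer_front}
2. side_panel@(1, 1, 0) [+x clear] — {drawer_front, side_panel}
3. dowel@(0, 1, 0) [-x clear] — {dowel, drawer_front, side_panel}
4. stretcher@(2, 1, 0) [-y clear] — {dowel, drawer_front, side_panel, stretcher}
5. shelf@(0, 0, 0) [-y clear] — {dowel, drawer_front, shelf, side_panel, stretcher}
6. cam@(0, -1, 0) [+z clear] — {cam, dowel, drawer_front, shelf, side_panel, stretcher}
7. foot@(0, -1, 1) [-x clear] — {cam, dowel, drawer_front, foot, shelf, side_panel, stretcher}
8. top@(0, -2, 1) [-z clear] — {cam, dowel, drawer_front, foot, shelf, side_panel, stretcher, top}

drawer_front; side_panel; dowel; stretcher; shelf; cam; foot; top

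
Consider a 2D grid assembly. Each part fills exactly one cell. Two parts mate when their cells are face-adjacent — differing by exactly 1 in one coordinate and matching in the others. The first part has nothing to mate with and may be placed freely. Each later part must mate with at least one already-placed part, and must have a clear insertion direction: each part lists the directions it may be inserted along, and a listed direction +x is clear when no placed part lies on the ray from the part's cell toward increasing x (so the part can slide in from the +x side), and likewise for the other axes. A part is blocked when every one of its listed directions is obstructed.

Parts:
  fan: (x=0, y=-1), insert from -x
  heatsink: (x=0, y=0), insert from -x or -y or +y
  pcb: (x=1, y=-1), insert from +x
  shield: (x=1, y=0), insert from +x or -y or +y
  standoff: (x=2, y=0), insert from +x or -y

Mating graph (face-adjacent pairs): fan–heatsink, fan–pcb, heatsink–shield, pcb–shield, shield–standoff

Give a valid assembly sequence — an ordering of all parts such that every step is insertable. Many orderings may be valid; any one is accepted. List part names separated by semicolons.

1. heatsink@(0, 0) [-x clear] — {heatsink}
2. fan@(0, -1) [-x clear] — {fan, heatsink}
3. pcb@(1, -1) [+x clear] — {fan, heatsink, pcb}
4. shield@(1, 0) [+x clear] — {fan, heatsink, pcb, shield}
5. standoff@(2, 0) [+x clear] — {fan, heatsink, pcb, shield, standoff}

heatsink; fan; pcb; shield; standoff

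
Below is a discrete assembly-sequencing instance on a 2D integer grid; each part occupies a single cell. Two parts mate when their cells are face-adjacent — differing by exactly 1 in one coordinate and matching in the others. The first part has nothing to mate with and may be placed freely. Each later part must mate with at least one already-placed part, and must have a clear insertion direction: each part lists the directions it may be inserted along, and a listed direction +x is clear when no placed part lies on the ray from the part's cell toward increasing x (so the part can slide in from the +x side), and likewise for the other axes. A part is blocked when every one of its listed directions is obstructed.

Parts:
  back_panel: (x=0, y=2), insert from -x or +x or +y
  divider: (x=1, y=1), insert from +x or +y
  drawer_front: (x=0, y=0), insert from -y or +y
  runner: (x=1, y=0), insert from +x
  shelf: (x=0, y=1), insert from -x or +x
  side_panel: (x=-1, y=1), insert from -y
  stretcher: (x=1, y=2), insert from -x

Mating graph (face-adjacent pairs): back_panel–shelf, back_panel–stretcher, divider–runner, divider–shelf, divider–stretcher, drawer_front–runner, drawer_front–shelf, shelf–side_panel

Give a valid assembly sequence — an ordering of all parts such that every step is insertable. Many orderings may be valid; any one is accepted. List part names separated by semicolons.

1. drawer_front@(0, 0) [-y clear] — {drawer_front}
2. runner@(1, 0) [+x clear] — {drawer_front, runner}
3. shelf@(0, 1) [-x clear] — {drawer_front, runner, shelf}
4. divider@(1, 1) [+x clear] — {divider, drawer_front, runner, shelf}
5. stretcher@(1, 2) [-x clear] — {divider, drawer_front, runner, shelf, stretcher}
6. back_panel@(0, 2) [-x clear] — {back_panel, divider, drawer_front, runner, shelf, stretcher}
7. side_panel@(-1, 1) [-y clear] — {back_panel, divider, drawer_front, runner, shelf, side_panel, stretcher}

drawer_front; runner; shelf; divider; stretcher; back_panel; side_panel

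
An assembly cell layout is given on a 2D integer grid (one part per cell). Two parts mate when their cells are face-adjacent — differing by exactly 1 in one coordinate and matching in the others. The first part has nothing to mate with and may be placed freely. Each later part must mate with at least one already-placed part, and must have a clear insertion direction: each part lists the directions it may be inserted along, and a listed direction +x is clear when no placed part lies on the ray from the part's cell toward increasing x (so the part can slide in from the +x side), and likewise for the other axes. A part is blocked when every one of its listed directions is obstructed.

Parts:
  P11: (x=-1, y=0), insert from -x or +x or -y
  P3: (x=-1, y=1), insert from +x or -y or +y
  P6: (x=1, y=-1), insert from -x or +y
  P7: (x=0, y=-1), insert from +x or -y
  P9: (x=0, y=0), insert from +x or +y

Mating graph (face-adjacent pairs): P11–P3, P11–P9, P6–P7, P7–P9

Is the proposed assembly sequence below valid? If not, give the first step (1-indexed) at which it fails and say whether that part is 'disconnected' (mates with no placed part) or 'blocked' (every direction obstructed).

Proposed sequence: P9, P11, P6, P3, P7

1. P9@(0, 0) [+x clear] — {P9}
2. P11@(-1, 0) [-x clear] — {P11, P9}
3. P6@(1, -1) — no placed neighbour ⇒ disconnected

Invalid at step 3 (disconnected)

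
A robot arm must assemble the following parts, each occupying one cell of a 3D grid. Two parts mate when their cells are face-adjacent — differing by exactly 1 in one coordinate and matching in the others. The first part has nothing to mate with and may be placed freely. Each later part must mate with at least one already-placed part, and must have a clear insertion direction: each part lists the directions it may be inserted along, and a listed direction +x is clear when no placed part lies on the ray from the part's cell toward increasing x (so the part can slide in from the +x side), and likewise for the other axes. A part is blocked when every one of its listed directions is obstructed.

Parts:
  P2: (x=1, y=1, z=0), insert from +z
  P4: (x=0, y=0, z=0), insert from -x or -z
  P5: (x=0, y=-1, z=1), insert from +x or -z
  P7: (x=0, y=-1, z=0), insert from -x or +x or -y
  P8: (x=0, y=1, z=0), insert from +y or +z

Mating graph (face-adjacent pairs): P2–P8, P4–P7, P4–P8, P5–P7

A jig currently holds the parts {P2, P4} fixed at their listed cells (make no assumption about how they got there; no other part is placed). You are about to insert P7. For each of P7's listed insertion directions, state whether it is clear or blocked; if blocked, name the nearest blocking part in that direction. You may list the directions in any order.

+x: clear; -x: clear; -y: clear

-x: ray from P7(0, -1, 0) has no placed part ⇒ clear
+x: ray from P7(0, -1, 0) has no placed part ⇒ clear
-y: ray from P7(0, -1, 0) has no placed part ⇒ clear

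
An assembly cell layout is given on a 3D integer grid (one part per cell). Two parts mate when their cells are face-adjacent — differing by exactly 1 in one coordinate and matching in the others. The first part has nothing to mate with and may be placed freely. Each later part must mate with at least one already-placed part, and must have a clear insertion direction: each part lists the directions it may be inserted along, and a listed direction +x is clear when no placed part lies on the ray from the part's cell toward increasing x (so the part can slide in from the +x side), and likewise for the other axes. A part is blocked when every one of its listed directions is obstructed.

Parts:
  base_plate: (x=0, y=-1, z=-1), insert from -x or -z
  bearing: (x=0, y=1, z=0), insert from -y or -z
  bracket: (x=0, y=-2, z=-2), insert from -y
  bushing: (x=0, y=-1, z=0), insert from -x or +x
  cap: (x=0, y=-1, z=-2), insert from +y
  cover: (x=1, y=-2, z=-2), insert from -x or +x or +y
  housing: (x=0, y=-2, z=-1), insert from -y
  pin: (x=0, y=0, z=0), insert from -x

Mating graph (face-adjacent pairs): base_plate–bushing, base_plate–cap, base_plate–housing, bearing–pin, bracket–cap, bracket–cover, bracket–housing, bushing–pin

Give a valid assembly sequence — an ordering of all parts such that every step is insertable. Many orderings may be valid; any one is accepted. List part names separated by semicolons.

cap; bracket; base_plate; bushing; housing; cover; pin; bearing

1. cap@(0, -1, -2) [+y clear] — {cap}
2. bracket@(0, -2, -2) [-y clear] — {bracket, cap}
3. base_plate@(0, -1, -1) [-x clear] — {base_plate, bracket, cap}
4. bushing@(0, -1, 0) [-x clear] — {base_plate, bracket, bushing, cap}
5. housing@(0, -2, -1) [-y clear] — {base_plate, bracket, bushing, cap, housing}
6. cover@(1, -2, -2) [+x clear] — {base_plate, bracket, bushing, cap, cover, housing}
7. pin@(0, 0, 0) [-x clear] — {base_plate, bracket, bushing, cap, cover, housing, pin}
8. bearing@(0, 1, 0) [-z clear] — {base_plate, bearing, bracket, bushing, cap, cover, housing, pin}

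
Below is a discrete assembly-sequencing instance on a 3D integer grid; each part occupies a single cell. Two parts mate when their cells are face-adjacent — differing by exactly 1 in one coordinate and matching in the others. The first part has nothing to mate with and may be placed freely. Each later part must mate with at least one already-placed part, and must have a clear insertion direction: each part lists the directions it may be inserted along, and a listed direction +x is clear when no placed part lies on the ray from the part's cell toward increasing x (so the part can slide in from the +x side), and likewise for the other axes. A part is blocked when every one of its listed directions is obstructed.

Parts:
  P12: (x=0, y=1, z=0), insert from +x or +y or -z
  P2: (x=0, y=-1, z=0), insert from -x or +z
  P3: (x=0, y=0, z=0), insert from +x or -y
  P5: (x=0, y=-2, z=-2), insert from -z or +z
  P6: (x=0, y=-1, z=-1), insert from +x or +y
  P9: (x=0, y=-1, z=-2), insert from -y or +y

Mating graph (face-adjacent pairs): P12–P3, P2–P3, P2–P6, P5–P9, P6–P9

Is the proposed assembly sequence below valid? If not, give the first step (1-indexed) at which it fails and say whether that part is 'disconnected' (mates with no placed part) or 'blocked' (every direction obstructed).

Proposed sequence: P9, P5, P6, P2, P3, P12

1. P9@(0, -1, -2) [-y clear] — {P9}
2. P5@(0, -2, -2) [-z clear] — {P5, P9}
3. P6@(0, -1, -1) [+x clear] — {P5, P6, P9}
4. P2@(0, -1, 0) [-x clear] — {P2, P5, P6, P9}
5. P3@(0, 0, 0) [+x clear] — {P2, P3, P5, P6, P9}
6. P12@(0, 1, 0) [+x clear] — {P12, P2, P3, P5, P6, P9}

Valid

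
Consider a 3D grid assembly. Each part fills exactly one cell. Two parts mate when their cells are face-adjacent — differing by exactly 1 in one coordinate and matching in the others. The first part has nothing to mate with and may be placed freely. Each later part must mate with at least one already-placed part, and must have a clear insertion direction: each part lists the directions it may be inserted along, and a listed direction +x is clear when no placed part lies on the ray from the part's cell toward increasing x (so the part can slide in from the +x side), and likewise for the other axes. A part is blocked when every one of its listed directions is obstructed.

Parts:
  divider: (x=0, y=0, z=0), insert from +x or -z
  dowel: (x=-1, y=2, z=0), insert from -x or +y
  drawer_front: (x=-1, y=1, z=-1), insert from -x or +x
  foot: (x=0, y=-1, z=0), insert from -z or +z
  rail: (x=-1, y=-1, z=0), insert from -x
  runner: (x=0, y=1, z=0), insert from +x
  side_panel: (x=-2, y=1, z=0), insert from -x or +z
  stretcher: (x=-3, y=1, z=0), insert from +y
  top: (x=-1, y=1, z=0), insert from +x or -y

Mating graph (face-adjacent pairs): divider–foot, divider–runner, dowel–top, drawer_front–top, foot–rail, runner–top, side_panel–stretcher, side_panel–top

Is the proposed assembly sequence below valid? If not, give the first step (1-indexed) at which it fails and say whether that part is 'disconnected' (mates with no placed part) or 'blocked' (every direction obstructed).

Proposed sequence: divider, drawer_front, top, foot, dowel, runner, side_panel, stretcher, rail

Invalid at step 2 (disconnected)

1. divider@(0, 0, 0) [+x clear] — {divider}
2. drawer_front@(-1, 1, -1) — no placed neighbour ⇒ disconnected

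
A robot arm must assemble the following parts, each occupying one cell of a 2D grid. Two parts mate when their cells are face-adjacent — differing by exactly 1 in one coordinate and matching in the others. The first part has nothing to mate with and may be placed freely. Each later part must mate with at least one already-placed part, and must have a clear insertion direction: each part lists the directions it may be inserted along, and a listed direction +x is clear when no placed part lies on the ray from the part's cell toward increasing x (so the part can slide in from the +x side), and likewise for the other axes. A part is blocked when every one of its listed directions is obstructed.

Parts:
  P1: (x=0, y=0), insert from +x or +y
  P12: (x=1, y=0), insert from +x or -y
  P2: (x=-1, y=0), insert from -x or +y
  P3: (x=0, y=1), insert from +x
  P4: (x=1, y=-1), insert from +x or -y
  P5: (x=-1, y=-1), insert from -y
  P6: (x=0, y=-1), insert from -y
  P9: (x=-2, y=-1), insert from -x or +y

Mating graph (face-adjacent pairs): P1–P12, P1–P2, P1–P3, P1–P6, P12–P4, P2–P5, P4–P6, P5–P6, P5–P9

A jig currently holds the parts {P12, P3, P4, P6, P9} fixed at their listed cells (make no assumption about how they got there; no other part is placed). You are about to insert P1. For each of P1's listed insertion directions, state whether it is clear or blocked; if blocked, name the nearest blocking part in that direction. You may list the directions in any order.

+x: nearest on ray is P12@(1, 0) ⇒ blocked
+y: nearest on ray is P3@(0, 1) ⇒ blocked

+x: blocked by P12; +y: blocked by P3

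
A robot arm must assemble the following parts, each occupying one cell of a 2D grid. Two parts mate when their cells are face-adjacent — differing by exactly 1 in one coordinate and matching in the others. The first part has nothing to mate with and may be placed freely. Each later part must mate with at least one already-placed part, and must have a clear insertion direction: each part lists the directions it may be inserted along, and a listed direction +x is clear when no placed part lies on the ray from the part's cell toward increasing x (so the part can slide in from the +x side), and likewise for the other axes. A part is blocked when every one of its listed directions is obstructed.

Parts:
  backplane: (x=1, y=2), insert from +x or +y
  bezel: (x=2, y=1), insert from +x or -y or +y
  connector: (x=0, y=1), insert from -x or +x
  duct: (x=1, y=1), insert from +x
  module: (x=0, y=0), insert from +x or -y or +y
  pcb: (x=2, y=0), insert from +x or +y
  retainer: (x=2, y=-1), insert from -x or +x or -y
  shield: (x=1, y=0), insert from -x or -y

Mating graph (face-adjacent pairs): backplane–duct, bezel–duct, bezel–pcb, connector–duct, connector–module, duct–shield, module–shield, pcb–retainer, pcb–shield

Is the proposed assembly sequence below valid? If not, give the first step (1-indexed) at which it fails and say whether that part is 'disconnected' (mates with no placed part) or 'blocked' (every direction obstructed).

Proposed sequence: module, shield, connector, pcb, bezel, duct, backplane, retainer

Invalid at step 6 (blocked)

1. module@(0, 0) [+x clear] — {module}
2. shield@(1, 0) [-y clear] — {module, shield}
3. connector@(0, 1) [-x clear] — {connector, module, shield}
4. pcb@(2, 0) [+x clear] — {connector, module, pcb, shield}
5. bezel@(2, 1) [+x clear] — {bezel, connector, module, pcb, shield}
6. duct@(1, 1) — +x all obstructed ⇒ blocked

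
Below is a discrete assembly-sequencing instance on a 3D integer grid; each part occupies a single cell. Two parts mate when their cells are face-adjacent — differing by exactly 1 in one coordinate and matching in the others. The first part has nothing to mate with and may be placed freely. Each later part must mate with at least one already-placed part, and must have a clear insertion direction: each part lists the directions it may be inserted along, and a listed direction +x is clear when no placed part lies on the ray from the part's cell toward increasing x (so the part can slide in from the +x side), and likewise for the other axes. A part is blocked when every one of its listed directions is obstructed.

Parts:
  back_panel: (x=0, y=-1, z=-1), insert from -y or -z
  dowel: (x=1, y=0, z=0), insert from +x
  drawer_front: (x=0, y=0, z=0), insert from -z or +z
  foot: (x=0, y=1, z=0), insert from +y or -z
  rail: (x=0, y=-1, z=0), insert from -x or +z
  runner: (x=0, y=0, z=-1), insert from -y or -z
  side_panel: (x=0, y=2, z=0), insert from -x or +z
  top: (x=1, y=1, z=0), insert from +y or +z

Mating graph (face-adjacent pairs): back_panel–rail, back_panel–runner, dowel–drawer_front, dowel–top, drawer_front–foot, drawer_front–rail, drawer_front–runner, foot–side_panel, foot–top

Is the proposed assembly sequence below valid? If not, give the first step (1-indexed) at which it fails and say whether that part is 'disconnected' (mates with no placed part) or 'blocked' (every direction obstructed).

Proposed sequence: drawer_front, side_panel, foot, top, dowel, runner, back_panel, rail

1. drawer_front@(0, 0, 0) [-z clear] — {drawer_front}
2. side_panel@(0, 2, 0) — no placed neighbour ⇒ disconnected

Invalid at step 2 (disconnected)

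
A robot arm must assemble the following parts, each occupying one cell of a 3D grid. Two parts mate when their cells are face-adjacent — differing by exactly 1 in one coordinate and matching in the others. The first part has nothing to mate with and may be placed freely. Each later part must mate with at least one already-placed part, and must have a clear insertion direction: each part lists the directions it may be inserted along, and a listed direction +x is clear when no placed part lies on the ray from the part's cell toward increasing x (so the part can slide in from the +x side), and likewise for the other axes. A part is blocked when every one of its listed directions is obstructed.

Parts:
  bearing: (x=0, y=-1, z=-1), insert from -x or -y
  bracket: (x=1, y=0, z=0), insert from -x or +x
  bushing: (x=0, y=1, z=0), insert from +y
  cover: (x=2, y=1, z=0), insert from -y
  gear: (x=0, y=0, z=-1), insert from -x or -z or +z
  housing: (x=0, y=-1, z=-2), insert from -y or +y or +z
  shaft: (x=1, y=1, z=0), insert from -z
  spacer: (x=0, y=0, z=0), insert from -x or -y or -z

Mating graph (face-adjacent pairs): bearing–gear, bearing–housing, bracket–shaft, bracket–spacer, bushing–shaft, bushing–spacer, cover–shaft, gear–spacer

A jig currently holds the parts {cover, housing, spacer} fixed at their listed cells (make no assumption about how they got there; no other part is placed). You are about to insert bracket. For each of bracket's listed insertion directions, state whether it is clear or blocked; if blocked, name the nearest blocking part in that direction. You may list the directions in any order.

+x: clear; -x: blocked by spacer

-x: nearest on ray is spacer@(0, 0, 0) ⇒ blocked
+x: ray from bracket(1, 0, 0) has no placed part ⇒ clear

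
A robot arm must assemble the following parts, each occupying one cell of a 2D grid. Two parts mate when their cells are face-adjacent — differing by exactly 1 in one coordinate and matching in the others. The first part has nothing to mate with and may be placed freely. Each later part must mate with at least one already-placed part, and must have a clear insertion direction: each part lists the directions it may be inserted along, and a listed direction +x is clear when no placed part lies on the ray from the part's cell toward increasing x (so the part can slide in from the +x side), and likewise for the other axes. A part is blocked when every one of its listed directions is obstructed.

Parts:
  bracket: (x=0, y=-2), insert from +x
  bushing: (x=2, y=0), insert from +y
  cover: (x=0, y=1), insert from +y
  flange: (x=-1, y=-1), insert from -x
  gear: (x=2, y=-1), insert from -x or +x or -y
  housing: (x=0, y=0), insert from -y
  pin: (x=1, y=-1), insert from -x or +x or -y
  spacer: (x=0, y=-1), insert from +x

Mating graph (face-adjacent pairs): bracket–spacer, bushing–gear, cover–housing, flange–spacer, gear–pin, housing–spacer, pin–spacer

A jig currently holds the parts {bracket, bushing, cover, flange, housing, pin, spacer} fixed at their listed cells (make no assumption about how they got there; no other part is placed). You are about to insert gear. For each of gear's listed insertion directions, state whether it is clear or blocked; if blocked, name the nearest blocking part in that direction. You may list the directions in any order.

-x: nearest on ray is pin@(1, -1) ⇒ blocked
+x: ray from gear(2, -1) has no placed part ⇒ clear
-y: ray from gear(2, -1) has no placed part ⇒ clear

+x: clear; -x: blocked by pin; -y: clear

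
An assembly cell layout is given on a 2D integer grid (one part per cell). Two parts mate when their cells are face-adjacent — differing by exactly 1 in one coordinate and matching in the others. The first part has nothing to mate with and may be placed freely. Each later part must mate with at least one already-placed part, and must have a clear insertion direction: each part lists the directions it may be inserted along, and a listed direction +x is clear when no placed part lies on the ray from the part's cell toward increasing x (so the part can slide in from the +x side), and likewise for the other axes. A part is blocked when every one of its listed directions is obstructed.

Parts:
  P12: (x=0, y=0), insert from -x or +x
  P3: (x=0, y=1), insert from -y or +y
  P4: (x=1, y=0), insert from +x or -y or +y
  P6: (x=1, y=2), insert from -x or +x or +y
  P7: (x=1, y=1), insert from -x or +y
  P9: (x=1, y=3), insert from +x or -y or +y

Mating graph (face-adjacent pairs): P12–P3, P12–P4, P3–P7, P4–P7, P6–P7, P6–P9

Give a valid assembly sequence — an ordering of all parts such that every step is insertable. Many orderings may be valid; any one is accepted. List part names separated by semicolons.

P6; P9; P7; P4; P3; P12

1. P6@(1, 2) [-x clear] — {P6}
2. P9@(1, 3) [+x clear] — {P6, P9}
3. P7@(1, 1) [-x clear] — {P6, P7, P9}
4. P4@(1, 0) [+x clear] — {P4, P6, P7, P9}
5. P3@(0, 1) [-y clear] — {P3, P4, P6, P7, P9}
6. P12@(0, 0) [-x clear] — {P12, P3, P4, P6, P7, P9}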